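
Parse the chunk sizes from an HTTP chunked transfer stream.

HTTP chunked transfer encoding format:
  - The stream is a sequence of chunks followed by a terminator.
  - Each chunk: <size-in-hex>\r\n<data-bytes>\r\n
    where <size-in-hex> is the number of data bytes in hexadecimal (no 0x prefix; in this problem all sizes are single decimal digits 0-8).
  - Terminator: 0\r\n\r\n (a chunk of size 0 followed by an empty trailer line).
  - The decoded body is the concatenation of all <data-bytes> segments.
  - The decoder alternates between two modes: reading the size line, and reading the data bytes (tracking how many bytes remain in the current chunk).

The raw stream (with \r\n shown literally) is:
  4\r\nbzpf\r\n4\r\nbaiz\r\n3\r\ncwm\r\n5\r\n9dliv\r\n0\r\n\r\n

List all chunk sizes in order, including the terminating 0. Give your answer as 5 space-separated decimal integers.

Answer: 4 4 3 5 0

Derivation:
Chunk 1: stream[0..1]='4' size=0x4=4, data at stream[3..7]='bzpf' -> body[0..4], body so far='bzpf'
Chunk 2: stream[9..10]='4' size=0x4=4, data at stream[12..16]='baiz' -> body[4..8], body so far='bzpfbaiz'
Chunk 3: stream[18..19]='3' size=0x3=3, data at stream[21..24]='cwm' -> body[8..11], body so far='bzpfbaizcwm'
Chunk 4: stream[26..27]='5' size=0x5=5, data at stream[29..34]='9dliv' -> body[11..16], body so far='bzpfbaizcwm9dliv'
Chunk 5: stream[36..37]='0' size=0 (terminator). Final body='bzpfbaizcwm9dliv' (16 bytes)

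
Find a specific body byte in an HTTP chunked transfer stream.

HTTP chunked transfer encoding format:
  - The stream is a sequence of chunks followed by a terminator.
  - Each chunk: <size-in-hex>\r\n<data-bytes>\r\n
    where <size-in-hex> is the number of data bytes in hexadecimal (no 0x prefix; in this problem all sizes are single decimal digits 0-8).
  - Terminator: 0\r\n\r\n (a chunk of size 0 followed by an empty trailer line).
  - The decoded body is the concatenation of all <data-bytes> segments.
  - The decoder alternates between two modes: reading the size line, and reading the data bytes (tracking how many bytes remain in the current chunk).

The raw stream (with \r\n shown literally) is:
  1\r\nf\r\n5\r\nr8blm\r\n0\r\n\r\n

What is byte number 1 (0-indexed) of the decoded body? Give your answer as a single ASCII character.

Answer: r

Derivation:
Chunk 1: stream[0..1]='1' size=0x1=1, data at stream[3..4]='f' -> body[0..1], body so far='f'
Chunk 2: stream[6..7]='5' size=0x5=5, data at stream[9..14]='r8blm' -> body[1..6], body so far='fr8blm'
Chunk 3: stream[16..17]='0' size=0 (terminator). Final body='fr8blm' (6 bytes)
Body byte 1 = 'r'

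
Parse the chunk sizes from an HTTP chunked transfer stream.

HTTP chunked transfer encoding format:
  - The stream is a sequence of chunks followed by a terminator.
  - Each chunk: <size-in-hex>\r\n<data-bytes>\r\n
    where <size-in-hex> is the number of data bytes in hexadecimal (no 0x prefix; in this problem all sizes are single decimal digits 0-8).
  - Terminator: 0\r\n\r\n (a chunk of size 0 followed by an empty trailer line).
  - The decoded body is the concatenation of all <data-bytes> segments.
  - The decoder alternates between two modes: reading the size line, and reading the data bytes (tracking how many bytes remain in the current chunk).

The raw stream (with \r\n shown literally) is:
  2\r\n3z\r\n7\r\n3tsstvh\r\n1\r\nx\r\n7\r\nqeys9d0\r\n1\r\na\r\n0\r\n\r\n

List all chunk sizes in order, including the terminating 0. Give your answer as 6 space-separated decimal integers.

Answer: 2 7 1 7 1 0

Derivation:
Chunk 1: stream[0..1]='2' size=0x2=2, data at stream[3..5]='3z' -> body[0..2], body so far='3z'
Chunk 2: stream[7..8]='7' size=0x7=7, data at stream[10..17]='3tsstvh' -> body[2..9], body so far='3z3tsstvh'
Chunk 3: stream[19..20]='1' size=0x1=1, data at stream[22..23]='x' -> body[9..10], body so far='3z3tsstvhx'
Chunk 4: stream[25..26]='7' size=0x7=7, data at stream[28..35]='qeys9d0' -> body[10..17], body so far='3z3tsstvhxqeys9d0'
Chunk 5: stream[37..38]='1' size=0x1=1, data at stream[40..41]='a' -> body[17..18], body so far='3z3tsstvhxqeys9d0a'
Chunk 6: stream[43..44]='0' size=0 (terminator). Final body='3z3tsstvhxqeys9d0a' (18 bytes)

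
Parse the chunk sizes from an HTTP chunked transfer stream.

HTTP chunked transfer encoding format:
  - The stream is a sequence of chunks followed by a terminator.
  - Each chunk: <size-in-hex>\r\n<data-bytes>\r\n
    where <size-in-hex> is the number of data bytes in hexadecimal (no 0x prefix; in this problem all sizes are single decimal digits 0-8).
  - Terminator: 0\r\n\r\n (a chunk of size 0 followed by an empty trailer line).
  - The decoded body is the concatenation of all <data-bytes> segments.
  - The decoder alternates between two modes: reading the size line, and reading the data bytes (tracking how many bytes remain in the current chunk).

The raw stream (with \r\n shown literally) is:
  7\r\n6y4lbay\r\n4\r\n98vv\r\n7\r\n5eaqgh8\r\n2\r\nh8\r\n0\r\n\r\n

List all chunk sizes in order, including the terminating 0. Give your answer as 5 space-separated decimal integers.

Answer: 7 4 7 2 0

Derivation:
Chunk 1: stream[0..1]='7' size=0x7=7, data at stream[3..10]='6y4lbay' -> body[0..7], body so far='6y4lbay'
Chunk 2: stream[12..13]='4' size=0x4=4, data at stream[15..19]='98vv' -> body[7..11], body so far='6y4lbay98vv'
Chunk 3: stream[21..22]='7' size=0x7=7, data at stream[24..31]='5eaqgh8' -> body[11..18], body so far='6y4lbay98vv5eaqgh8'
Chunk 4: stream[33..34]='2' size=0x2=2, data at stream[36..38]='h8' -> body[18..20], body so far='6y4lbay98vv5eaqgh8h8'
Chunk 5: stream[40..41]='0' size=0 (terminator). Final body='6y4lbay98vv5eaqgh8h8' (20 bytes)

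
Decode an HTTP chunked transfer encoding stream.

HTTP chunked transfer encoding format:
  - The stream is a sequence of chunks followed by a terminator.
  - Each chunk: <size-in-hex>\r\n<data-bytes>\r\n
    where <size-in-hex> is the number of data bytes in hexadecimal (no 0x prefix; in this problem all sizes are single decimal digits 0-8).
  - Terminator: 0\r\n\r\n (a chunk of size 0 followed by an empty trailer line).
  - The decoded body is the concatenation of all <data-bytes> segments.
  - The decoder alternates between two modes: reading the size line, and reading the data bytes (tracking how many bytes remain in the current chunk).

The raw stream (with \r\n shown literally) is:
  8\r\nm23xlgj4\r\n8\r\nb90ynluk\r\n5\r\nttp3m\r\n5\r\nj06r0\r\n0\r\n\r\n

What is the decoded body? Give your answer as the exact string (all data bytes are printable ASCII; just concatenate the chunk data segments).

Answer: m23xlgj4b90ynlukttp3mj06r0

Derivation:
Chunk 1: stream[0..1]='8' size=0x8=8, data at stream[3..11]='m23xlgj4' -> body[0..8], body so far='m23xlgj4'
Chunk 2: stream[13..14]='8' size=0x8=8, data at stream[16..24]='b90ynluk' -> body[8..16], body so far='m23xlgj4b90ynluk'
Chunk 3: stream[26..27]='5' size=0x5=5, data at stream[29..34]='ttp3m' -> body[16..21], body so far='m23xlgj4b90ynlukttp3m'
Chunk 4: stream[36..37]='5' size=0x5=5, data at stream[39..44]='j06r0' -> body[21..26], body so far='m23xlgj4b90ynlukttp3mj06r0'
Chunk 5: stream[46..47]='0' size=0 (terminator). Final body='m23xlgj4b90ynlukttp3mj06r0' (26 bytes)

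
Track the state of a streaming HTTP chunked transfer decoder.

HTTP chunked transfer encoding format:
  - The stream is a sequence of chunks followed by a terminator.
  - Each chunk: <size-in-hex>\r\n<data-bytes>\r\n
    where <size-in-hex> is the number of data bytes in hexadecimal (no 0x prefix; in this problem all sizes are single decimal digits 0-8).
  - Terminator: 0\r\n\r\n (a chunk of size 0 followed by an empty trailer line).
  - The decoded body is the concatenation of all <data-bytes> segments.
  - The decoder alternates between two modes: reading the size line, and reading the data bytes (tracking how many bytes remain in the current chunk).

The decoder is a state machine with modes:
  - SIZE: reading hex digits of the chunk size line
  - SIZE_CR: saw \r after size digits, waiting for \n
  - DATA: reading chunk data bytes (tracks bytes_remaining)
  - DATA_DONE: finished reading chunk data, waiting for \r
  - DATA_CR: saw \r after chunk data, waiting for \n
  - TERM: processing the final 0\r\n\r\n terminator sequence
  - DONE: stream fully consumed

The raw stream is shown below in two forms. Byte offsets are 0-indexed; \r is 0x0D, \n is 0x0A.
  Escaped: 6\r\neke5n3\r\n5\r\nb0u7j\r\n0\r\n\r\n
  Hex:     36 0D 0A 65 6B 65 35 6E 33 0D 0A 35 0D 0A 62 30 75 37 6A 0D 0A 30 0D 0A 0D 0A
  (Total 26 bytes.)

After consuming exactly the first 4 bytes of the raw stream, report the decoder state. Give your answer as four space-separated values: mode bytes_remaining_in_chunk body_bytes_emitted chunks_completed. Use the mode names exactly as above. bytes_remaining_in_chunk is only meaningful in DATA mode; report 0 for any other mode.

Answer: DATA 5 1 0

Derivation:
Byte 0 = '6': mode=SIZE remaining=0 emitted=0 chunks_done=0
Byte 1 = 0x0D: mode=SIZE_CR remaining=0 emitted=0 chunks_done=0
Byte 2 = 0x0A: mode=DATA remaining=6 emitted=0 chunks_done=0
Byte 3 = 'e': mode=DATA remaining=5 emitted=1 chunks_done=0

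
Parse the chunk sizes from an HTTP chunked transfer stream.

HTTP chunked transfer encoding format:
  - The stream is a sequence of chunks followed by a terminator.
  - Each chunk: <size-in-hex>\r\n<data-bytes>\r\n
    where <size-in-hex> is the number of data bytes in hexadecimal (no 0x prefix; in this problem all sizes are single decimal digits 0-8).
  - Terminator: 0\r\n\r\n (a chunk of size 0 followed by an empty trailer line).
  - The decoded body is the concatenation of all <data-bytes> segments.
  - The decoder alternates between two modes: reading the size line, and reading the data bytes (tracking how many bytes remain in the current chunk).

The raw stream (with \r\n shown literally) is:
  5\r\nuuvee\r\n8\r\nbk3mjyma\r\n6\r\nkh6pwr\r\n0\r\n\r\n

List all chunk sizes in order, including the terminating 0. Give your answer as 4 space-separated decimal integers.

Chunk 1: stream[0..1]='5' size=0x5=5, data at stream[3..8]='uuvee' -> body[0..5], body so far='uuvee'
Chunk 2: stream[10..11]='8' size=0x8=8, data at stream[13..21]='bk3mjyma' -> body[5..13], body so far='uuveebk3mjyma'
Chunk 3: stream[23..24]='6' size=0x6=6, data at stream[26..32]='kh6pwr' -> body[13..19], body so far='uuveebk3mjymakh6pwr'
Chunk 4: stream[34..35]='0' size=0 (terminator). Final body='uuveebk3mjymakh6pwr' (19 bytes)

Answer: 5 8 6 0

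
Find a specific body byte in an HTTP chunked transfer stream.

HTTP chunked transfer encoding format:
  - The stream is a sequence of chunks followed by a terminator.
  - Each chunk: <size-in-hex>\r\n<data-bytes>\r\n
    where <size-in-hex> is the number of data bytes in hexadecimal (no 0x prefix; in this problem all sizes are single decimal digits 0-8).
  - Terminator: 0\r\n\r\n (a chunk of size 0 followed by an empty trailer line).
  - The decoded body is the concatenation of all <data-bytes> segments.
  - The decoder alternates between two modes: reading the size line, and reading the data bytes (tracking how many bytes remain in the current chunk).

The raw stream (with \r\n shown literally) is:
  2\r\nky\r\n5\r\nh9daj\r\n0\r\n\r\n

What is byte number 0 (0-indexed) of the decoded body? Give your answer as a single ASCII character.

Answer: k

Derivation:
Chunk 1: stream[0..1]='2' size=0x2=2, data at stream[3..5]='ky' -> body[0..2], body so far='ky'
Chunk 2: stream[7..8]='5' size=0x5=5, data at stream[10..15]='h9daj' -> body[2..7], body so far='kyh9daj'
Chunk 3: stream[17..18]='0' size=0 (terminator). Final body='kyh9daj' (7 bytes)
Body byte 0 = 'k'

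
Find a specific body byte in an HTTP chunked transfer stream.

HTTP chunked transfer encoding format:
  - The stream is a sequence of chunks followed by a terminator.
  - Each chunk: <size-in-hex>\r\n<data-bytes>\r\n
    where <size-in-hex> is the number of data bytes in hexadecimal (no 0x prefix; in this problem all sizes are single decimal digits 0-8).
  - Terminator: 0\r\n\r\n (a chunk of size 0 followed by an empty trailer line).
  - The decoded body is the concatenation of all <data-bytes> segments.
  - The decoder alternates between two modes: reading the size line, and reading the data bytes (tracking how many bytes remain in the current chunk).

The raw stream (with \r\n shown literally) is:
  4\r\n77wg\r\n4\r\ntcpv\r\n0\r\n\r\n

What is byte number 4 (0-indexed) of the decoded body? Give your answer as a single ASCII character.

Answer: t

Derivation:
Chunk 1: stream[0..1]='4' size=0x4=4, data at stream[3..7]='77wg' -> body[0..4], body so far='77wg'
Chunk 2: stream[9..10]='4' size=0x4=4, data at stream[12..16]='tcpv' -> body[4..8], body so far='77wgtcpv'
Chunk 3: stream[18..19]='0' size=0 (terminator). Final body='77wgtcpv' (8 bytes)
Body byte 4 = 't'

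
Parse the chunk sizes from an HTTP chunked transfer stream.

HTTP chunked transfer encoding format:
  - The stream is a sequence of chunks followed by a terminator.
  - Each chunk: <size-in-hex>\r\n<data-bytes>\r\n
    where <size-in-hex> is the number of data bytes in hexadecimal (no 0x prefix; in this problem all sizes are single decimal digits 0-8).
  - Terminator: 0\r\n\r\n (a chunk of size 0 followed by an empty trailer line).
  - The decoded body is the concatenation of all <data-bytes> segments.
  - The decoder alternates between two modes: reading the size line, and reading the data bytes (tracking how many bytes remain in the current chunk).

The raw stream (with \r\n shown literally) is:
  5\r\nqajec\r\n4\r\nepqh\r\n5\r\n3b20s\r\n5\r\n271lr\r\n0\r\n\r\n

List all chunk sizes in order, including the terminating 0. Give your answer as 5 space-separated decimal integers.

Chunk 1: stream[0..1]='5' size=0x5=5, data at stream[3..8]='qajec' -> body[0..5], body so far='qajec'
Chunk 2: stream[10..11]='4' size=0x4=4, data at stream[13..17]='epqh' -> body[5..9], body so far='qajecepqh'
Chunk 3: stream[19..20]='5' size=0x5=5, data at stream[22..27]='3b20s' -> body[9..14], body so far='qajecepqh3b20s'
Chunk 4: stream[29..30]='5' size=0x5=5, data at stream[32..37]='271lr' -> body[14..19], body so far='qajecepqh3b20s271lr'
Chunk 5: stream[39..40]='0' size=0 (terminator). Final body='qajecepqh3b20s271lr' (19 bytes)

Answer: 5 4 5 5 0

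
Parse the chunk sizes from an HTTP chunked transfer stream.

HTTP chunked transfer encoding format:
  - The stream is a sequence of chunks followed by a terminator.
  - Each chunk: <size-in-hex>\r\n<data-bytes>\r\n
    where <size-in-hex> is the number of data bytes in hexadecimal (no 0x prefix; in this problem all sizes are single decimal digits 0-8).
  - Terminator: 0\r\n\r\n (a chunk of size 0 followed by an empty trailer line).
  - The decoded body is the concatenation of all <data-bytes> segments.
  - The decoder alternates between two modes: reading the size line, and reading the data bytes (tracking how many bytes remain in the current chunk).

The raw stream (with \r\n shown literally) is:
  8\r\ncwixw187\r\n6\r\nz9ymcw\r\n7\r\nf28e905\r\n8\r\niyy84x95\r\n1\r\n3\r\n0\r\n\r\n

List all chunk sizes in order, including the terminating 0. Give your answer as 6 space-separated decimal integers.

Answer: 8 6 7 8 1 0

Derivation:
Chunk 1: stream[0..1]='8' size=0x8=8, data at stream[3..11]='cwixw187' -> body[0..8], body so far='cwixw187'
Chunk 2: stream[13..14]='6' size=0x6=6, data at stream[16..22]='z9ymcw' -> body[8..14], body so far='cwixw187z9ymcw'
Chunk 3: stream[24..25]='7' size=0x7=7, data at stream[27..34]='f28e905' -> body[14..21], body so far='cwixw187z9ymcwf28e905'
Chunk 4: stream[36..37]='8' size=0x8=8, data at stream[39..47]='iyy84x95' -> body[21..29], body so far='cwixw187z9ymcwf28e905iyy84x95'
Chunk 5: stream[49..50]='1' size=0x1=1, data at stream[52..53]='3' -> body[29..30], body so far='cwixw187z9ymcwf28e905iyy84x953'
Chunk 6: stream[55..56]='0' size=0 (terminator). Final body='cwixw187z9ymcwf28e905iyy84x953' (30 bytes)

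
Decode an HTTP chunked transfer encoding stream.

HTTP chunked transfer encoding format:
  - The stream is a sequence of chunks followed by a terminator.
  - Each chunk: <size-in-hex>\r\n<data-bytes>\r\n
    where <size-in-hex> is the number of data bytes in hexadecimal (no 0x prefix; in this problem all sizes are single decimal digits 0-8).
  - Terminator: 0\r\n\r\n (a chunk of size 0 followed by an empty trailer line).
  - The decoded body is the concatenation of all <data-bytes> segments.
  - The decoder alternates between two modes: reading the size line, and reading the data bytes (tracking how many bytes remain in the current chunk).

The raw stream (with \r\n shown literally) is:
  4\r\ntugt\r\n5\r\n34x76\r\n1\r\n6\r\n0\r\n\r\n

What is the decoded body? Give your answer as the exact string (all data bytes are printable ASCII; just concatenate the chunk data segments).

Chunk 1: stream[0..1]='4' size=0x4=4, data at stream[3..7]='tugt' -> body[0..4], body so far='tugt'
Chunk 2: stream[9..10]='5' size=0x5=5, data at stream[12..17]='34x76' -> body[4..9], body so far='tugt34x76'
Chunk 3: stream[19..20]='1' size=0x1=1, data at stream[22..23]='6' -> body[9..10], body so far='tugt34x766'
Chunk 4: stream[25..26]='0' size=0 (terminator). Final body='tugt34x766' (10 bytes)

Answer: tugt34x766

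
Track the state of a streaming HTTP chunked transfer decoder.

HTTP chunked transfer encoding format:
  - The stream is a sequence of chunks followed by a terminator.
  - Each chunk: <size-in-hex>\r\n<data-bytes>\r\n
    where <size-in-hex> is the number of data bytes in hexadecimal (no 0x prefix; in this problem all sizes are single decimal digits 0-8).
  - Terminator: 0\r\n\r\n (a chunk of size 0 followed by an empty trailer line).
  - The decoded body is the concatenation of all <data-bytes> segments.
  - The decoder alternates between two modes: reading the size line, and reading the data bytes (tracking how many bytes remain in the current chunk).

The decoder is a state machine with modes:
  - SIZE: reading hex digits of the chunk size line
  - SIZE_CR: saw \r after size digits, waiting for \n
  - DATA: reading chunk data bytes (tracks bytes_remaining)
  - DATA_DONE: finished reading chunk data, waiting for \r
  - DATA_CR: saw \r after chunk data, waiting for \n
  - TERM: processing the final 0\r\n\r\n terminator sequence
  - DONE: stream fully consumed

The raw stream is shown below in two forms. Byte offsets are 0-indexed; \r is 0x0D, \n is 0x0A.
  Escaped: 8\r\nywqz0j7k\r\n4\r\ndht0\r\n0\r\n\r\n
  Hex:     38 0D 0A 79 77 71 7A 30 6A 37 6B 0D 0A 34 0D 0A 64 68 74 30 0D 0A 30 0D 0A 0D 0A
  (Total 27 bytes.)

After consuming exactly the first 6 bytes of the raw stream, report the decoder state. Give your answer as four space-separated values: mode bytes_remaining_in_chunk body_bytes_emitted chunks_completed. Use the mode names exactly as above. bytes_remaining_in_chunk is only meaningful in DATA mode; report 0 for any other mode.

Byte 0 = '8': mode=SIZE remaining=0 emitted=0 chunks_done=0
Byte 1 = 0x0D: mode=SIZE_CR remaining=0 emitted=0 chunks_done=0
Byte 2 = 0x0A: mode=DATA remaining=8 emitted=0 chunks_done=0
Byte 3 = 'y': mode=DATA remaining=7 emitted=1 chunks_done=0
Byte 4 = 'w': mode=DATA remaining=6 emitted=2 chunks_done=0
Byte 5 = 'q': mode=DATA remaining=5 emitted=3 chunks_done=0

Answer: DATA 5 3 0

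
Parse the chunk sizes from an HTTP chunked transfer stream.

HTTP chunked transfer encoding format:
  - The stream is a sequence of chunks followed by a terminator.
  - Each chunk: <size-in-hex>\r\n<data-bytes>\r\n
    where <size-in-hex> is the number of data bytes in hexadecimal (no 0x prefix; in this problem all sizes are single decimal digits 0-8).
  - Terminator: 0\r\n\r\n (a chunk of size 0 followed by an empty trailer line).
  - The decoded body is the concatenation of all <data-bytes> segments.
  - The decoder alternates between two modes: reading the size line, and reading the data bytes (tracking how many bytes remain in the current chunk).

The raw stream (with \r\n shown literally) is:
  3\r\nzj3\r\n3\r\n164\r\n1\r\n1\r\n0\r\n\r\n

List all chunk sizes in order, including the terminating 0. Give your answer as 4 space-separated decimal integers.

Chunk 1: stream[0..1]='3' size=0x3=3, data at stream[3..6]='zj3' -> body[0..3], body so far='zj3'
Chunk 2: stream[8..9]='3' size=0x3=3, data at stream[11..14]='164' -> body[3..6], body so far='zj3164'
Chunk 3: stream[16..17]='1' size=0x1=1, data at stream[19..20]='1' -> body[6..7], body so far='zj31641'
Chunk 4: stream[22..23]='0' size=0 (terminator). Final body='zj31641' (7 bytes)

Answer: 3 3 1 0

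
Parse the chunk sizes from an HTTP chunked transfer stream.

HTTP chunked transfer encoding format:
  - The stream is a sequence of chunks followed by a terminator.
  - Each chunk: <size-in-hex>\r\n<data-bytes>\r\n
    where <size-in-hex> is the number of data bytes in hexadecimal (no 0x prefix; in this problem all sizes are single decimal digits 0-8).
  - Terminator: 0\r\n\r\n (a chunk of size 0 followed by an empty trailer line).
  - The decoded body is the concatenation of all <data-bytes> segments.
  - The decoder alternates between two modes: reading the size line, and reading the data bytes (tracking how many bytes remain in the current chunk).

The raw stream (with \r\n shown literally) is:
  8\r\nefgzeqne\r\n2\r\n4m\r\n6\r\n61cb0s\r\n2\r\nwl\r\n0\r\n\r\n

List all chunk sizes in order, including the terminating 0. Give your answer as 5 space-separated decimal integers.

Answer: 8 2 6 2 0

Derivation:
Chunk 1: stream[0..1]='8' size=0x8=8, data at stream[3..11]='efgzeqne' -> body[0..8], body so far='efgzeqne'
Chunk 2: stream[13..14]='2' size=0x2=2, data at stream[16..18]='4m' -> body[8..10], body so far='efgzeqne4m'
Chunk 3: stream[20..21]='6' size=0x6=6, data at stream[23..29]='61cb0s' -> body[10..16], body so far='efgzeqne4m61cb0s'
Chunk 4: stream[31..32]='2' size=0x2=2, data at stream[34..36]='wl' -> body[16..18], body so far='efgzeqne4m61cb0swl'
Chunk 5: stream[38..39]='0' size=0 (terminator). Final body='efgzeqne4m61cb0swl' (18 bytes)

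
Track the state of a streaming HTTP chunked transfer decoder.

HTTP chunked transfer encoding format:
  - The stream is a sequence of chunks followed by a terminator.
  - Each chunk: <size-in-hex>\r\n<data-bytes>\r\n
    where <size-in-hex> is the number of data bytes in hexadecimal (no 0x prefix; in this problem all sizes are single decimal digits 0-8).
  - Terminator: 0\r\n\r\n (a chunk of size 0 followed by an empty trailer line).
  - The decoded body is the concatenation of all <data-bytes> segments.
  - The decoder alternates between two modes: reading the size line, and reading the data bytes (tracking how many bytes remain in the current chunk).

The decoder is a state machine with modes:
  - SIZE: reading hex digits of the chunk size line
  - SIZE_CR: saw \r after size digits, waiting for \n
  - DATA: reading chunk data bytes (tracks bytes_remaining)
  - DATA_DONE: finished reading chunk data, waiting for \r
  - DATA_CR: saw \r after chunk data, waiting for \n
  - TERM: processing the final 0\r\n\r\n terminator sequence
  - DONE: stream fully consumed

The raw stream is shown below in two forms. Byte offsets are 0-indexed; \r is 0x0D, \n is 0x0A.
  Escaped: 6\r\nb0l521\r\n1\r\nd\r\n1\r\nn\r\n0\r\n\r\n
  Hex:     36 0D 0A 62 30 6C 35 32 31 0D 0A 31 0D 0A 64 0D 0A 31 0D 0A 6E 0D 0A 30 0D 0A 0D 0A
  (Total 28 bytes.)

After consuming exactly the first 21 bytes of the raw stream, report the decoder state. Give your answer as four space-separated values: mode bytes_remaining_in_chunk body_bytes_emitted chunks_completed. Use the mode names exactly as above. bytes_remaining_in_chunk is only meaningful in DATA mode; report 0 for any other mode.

Answer: DATA_DONE 0 8 2

Derivation:
Byte 0 = '6': mode=SIZE remaining=0 emitted=0 chunks_done=0
Byte 1 = 0x0D: mode=SIZE_CR remaining=0 emitted=0 chunks_done=0
Byte 2 = 0x0A: mode=DATA remaining=6 emitted=0 chunks_done=0
Byte 3 = 'b': mode=DATA remaining=5 emitted=1 chunks_done=0
Byte 4 = '0': mode=DATA remaining=4 emitted=2 chunks_done=0
Byte 5 = 'l': mode=DATA remaining=3 emitted=3 chunks_done=0
Byte 6 = '5': mode=DATA remaining=2 emitted=4 chunks_done=0
Byte 7 = '2': mode=DATA remaining=1 emitted=5 chunks_done=0
Byte 8 = '1': mode=DATA_DONE remaining=0 emitted=6 chunks_done=0
Byte 9 = 0x0D: mode=DATA_CR remaining=0 emitted=6 chunks_done=0
Byte 10 = 0x0A: mode=SIZE remaining=0 emitted=6 chunks_done=1
Byte 11 = '1': mode=SIZE remaining=0 emitted=6 chunks_done=1
Byte 12 = 0x0D: mode=SIZE_CR remaining=0 emitted=6 chunks_done=1
Byte 13 = 0x0A: mode=DATA remaining=1 emitted=6 chunks_done=1
Byte 14 = 'd': mode=DATA_DONE remaining=0 emitted=7 chunks_done=1
Byte 15 = 0x0D: mode=DATA_CR remaining=0 emitted=7 chunks_done=1
Byte 16 = 0x0A: mode=SIZE remaining=0 emitted=7 chunks_done=2
Byte 17 = '1': mode=SIZE remaining=0 emitted=7 chunks_done=2
Byte 18 = 0x0D: mode=SIZE_CR remaining=0 emitted=7 chunks_done=2
Byte 19 = 0x0A: mode=DATA remaining=1 emitted=7 chunks_done=2
Byte 20 = 'n': mode=DATA_DONE remaining=0 emitted=8 chunks_done=2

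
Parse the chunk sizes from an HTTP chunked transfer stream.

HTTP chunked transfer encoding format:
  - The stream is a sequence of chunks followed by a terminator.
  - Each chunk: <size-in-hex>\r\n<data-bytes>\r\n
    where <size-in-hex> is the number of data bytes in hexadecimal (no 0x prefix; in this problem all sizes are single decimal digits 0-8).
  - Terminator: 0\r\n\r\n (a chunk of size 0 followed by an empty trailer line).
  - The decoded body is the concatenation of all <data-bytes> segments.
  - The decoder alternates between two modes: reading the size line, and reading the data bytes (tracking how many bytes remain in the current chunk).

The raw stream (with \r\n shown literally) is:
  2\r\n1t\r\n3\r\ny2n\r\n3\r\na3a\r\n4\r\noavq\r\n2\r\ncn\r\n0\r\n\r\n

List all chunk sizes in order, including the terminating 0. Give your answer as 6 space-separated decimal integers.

Chunk 1: stream[0..1]='2' size=0x2=2, data at stream[3..5]='1t' -> body[0..2], body so far='1t'
Chunk 2: stream[7..8]='3' size=0x3=3, data at stream[10..13]='y2n' -> body[2..5], body so far='1ty2n'
Chunk 3: stream[15..16]='3' size=0x3=3, data at stream[18..21]='a3a' -> body[5..8], body so far='1ty2na3a'
Chunk 4: stream[23..24]='4' size=0x4=4, data at stream[26..30]='oavq' -> body[8..12], body so far='1ty2na3aoavq'
Chunk 5: stream[32..33]='2' size=0x2=2, data at stream[35..37]='cn' -> body[12..14], body so far='1ty2na3aoavqcn'
Chunk 6: stream[39..40]='0' size=0 (terminator). Final body='1ty2na3aoavqcn' (14 bytes)

Answer: 2 3 3 4 2 0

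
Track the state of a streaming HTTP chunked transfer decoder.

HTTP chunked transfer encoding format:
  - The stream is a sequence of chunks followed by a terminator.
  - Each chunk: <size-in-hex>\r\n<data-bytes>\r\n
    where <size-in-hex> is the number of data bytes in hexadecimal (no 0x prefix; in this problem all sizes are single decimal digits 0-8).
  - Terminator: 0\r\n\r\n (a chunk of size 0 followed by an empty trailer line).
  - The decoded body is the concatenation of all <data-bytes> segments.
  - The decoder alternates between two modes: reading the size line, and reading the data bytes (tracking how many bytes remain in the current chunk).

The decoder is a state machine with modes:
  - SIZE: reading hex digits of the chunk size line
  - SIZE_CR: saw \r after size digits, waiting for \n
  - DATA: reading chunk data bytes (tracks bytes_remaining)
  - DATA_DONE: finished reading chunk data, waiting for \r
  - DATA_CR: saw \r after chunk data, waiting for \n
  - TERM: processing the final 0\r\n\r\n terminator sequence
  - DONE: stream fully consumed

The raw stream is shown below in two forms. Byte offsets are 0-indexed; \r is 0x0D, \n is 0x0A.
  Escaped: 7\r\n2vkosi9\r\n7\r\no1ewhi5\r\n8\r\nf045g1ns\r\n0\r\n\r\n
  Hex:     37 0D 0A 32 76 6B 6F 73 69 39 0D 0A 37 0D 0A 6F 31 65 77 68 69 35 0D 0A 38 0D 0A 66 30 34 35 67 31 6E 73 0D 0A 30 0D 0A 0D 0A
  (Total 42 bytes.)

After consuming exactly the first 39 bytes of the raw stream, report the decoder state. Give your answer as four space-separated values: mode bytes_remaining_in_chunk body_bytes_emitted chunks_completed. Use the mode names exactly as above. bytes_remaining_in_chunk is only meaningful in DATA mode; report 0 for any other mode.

Answer: SIZE_CR 0 22 3

Derivation:
Byte 0 = '7': mode=SIZE remaining=0 emitted=0 chunks_done=0
Byte 1 = 0x0D: mode=SIZE_CR remaining=0 emitted=0 chunks_done=0
Byte 2 = 0x0A: mode=DATA remaining=7 emitted=0 chunks_done=0
Byte 3 = '2': mode=DATA remaining=6 emitted=1 chunks_done=0
Byte 4 = 'v': mode=DATA remaining=5 emitted=2 chunks_done=0
Byte 5 = 'k': mode=DATA remaining=4 emitted=3 chunks_done=0
Byte 6 = 'o': mode=DATA remaining=3 emitted=4 chunks_done=0
Byte 7 = 's': mode=DATA remaining=2 emitted=5 chunks_done=0
Byte 8 = 'i': mode=DATA remaining=1 emitted=6 chunks_done=0
Byte 9 = '9': mode=DATA_DONE remaining=0 emitted=7 chunks_done=0
Byte 10 = 0x0D: mode=DATA_CR remaining=0 emitted=7 chunks_done=0
Byte 11 = 0x0A: mode=SIZE remaining=0 emitted=7 chunks_done=1
Byte 12 = '7': mode=SIZE remaining=0 emitted=7 chunks_done=1
Byte 13 = 0x0D: mode=SIZE_CR remaining=0 emitted=7 chunks_done=1
Byte 14 = 0x0A: mode=DATA remaining=7 emitted=7 chunks_done=1
Byte 15 = 'o': mode=DATA remaining=6 emitted=8 chunks_done=1
Byte 16 = '1': mode=DATA remaining=5 emitted=9 chunks_done=1
Byte 17 = 'e': mode=DATA remaining=4 emitted=10 chunks_done=1
Byte 18 = 'w': mode=DATA remaining=3 emitted=11 chunks_done=1
Byte 19 = 'h': mode=DATA remaining=2 emitted=12 chunks_done=1
Byte 20 = 'i': mode=DATA remaining=1 emitted=13 chunks_done=1
Byte 21 = '5': mode=DATA_DONE remaining=0 emitted=14 chunks_done=1
Byte 22 = 0x0D: mode=DATA_CR remaining=0 emitted=14 chunks_done=1
Byte 23 = 0x0A: mode=SIZE remaining=0 emitted=14 chunks_done=2
Byte 24 = '8': mode=SIZE remaining=0 emitted=14 chunks_done=2
Byte 25 = 0x0D: mode=SIZE_CR remaining=0 emitted=14 chunks_done=2
Byte 26 = 0x0A: mode=DATA remaining=8 emitted=14 chunks_done=2
Byte 27 = 'f': mode=DATA remaining=7 emitted=15 chunks_done=2
Byte 28 = '0': mode=DATA remaining=6 emitted=16 chunks_done=2
Byte 29 = '4': mode=DATA remaining=5 emitted=17 chunks_done=2
Byte 30 = '5': mode=DATA remaining=4 emitted=18 chunks_done=2
Byte 31 = 'g': mode=DATA remaining=3 emitted=19 chunks_done=2
Byte 32 = '1': mode=DATA remaining=2 emitted=20 chunks_done=2
Byte 33 = 'n': mode=DATA remaining=1 emitted=21 chunks_done=2
Byte 34 = 's': mode=DATA_DONE remaining=0 emitted=22 chunks_done=2
Byte 35 = 0x0D: mode=DATA_CR remaining=0 emitted=22 chunks_done=2
Byte 36 = 0x0A: mode=SIZE remaining=0 emitted=22 chunks_done=3
Byte 37 = '0': mode=SIZE remaining=0 emitted=22 chunks_done=3
Byte 38 = 0x0D: mode=SIZE_CR remaining=0 emitted=22 chunks_done=3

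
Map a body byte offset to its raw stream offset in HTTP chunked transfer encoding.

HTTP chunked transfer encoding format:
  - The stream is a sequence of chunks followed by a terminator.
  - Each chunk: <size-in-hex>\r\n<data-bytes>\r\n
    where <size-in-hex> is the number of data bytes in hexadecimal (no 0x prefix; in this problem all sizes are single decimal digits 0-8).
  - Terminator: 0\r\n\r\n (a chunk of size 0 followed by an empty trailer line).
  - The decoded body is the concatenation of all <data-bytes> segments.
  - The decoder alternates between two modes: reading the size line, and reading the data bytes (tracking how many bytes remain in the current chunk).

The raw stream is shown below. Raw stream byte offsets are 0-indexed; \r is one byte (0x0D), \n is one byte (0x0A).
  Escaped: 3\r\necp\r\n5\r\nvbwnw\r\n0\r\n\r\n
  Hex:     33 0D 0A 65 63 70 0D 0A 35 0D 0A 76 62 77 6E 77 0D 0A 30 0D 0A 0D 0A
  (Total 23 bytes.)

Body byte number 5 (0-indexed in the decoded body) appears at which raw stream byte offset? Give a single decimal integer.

Answer: 13

Derivation:
Chunk 1: stream[0..1]='3' size=0x3=3, data at stream[3..6]='ecp' -> body[0..3], body so far='ecp'
Chunk 2: stream[8..9]='5' size=0x5=5, data at stream[11..16]='vbwnw' -> body[3..8], body so far='ecpvbwnw'
Chunk 3: stream[18..19]='0' size=0 (terminator). Final body='ecpvbwnw' (8 bytes)
Body byte 5 at stream offset 13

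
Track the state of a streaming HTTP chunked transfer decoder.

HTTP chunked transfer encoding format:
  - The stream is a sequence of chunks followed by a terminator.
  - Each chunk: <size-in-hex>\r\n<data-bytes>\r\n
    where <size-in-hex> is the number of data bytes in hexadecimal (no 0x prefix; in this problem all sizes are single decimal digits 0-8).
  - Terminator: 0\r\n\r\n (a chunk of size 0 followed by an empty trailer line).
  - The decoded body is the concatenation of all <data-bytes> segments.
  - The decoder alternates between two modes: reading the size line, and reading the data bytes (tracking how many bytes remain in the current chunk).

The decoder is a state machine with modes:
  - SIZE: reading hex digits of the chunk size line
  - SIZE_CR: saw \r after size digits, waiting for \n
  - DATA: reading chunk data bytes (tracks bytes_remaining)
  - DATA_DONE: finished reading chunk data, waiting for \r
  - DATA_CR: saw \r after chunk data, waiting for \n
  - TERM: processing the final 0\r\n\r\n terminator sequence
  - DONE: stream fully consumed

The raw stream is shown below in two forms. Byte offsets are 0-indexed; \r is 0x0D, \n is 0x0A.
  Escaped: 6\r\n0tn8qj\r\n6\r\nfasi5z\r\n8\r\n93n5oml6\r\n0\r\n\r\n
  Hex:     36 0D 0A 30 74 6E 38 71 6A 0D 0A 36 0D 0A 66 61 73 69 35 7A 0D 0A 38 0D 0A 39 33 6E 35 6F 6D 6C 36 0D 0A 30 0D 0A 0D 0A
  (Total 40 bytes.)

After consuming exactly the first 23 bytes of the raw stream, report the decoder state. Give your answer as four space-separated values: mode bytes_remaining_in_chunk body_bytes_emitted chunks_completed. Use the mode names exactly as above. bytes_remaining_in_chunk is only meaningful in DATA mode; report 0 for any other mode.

Byte 0 = '6': mode=SIZE remaining=0 emitted=0 chunks_done=0
Byte 1 = 0x0D: mode=SIZE_CR remaining=0 emitted=0 chunks_done=0
Byte 2 = 0x0A: mode=DATA remaining=6 emitted=0 chunks_done=0
Byte 3 = '0': mode=DATA remaining=5 emitted=1 chunks_done=0
Byte 4 = 't': mode=DATA remaining=4 emitted=2 chunks_done=0
Byte 5 = 'n': mode=DATA remaining=3 emitted=3 chunks_done=0
Byte 6 = '8': mode=DATA remaining=2 emitted=4 chunks_done=0
Byte 7 = 'q': mode=DATA remaining=1 emitted=5 chunks_done=0
Byte 8 = 'j': mode=DATA_DONE remaining=0 emitted=6 chunks_done=0
Byte 9 = 0x0D: mode=DATA_CR remaining=0 emitted=6 chunks_done=0
Byte 10 = 0x0A: mode=SIZE remaining=0 emitted=6 chunks_done=1
Byte 11 = '6': mode=SIZE remaining=0 emitted=6 chunks_done=1
Byte 12 = 0x0D: mode=SIZE_CR remaining=0 emitted=6 chunks_done=1
Byte 13 = 0x0A: mode=DATA remaining=6 emitted=6 chunks_done=1
Byte 14 = 'f': mode=DATA remaining=5 emitted=7 chunks_done=1
Byte 15 = 'a': mode=DATA remaining=4 emitted=8 chunks_done=1
Byte 16 = 's': mode=DATA remaining=3 emitted=9 chunks_done=1
Byte 17 = 'i': mode=DATA remaining=2 emitted=10 chunks_done=1
Byte 18 = '5': mode=DATA remaining=1 emitted=11 chunks_done=1
Byte 19 = 'z': mode=DATA_DONE remaining=0 emitted=12 chunks_done=1
Byte 20 = 0x0D: mode=DATA_CR remaining=0 emitted=12 chunks_done=1
Byte 21 = 0x0A: mode=SIZE remaining=0 emitted=12 chunks_done=2
Byte 22 = '8': mode=SIZE remaining=0 emitted=12 chunks_done=2

Answer: SIZE 0 12 2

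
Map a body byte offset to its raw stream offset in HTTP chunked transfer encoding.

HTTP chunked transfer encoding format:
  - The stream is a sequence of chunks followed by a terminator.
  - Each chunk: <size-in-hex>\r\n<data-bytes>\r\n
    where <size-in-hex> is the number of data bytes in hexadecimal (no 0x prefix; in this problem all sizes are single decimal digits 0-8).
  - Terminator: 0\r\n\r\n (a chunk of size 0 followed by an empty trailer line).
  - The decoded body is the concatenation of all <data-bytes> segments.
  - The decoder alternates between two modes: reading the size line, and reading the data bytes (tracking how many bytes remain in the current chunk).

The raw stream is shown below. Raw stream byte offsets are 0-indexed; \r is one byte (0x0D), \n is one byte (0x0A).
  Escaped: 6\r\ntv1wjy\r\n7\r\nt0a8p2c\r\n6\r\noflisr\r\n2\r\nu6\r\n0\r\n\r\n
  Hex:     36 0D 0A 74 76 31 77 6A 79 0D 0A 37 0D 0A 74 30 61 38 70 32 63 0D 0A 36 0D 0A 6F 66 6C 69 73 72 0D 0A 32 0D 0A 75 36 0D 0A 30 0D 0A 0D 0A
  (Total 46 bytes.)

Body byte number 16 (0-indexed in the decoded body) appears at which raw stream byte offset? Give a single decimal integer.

Chunk 1: stream[0..1]='6' size=0x6=6, data at stream[3..9]='tv1wjy' -> body[0..6], body so far='tv1wjy'
Chunk 2: stream[11..12]='7' size=0x7=7, data at stream[14..21]='t0a8p2c' -> body[6..13], body so far='tv1wjyt0a8p2c'
Chunk 3: stream[23..24]='6' size=0x6=6, data at stream[26..32]='oflisr' -> body[13..19], body so far='tv1wjyt0a8p2coflisr'
Chunk 4: stream[34..35]='2' size=0x2=2, data at stream[37..39]='u6' -> body[19..21], body so far='tv1wjyt0a8p2coflisru6'
Chunk 5: stream[41..42]='0' size=0 (terminator). Final body='tv1wjyt0a8p2coflisru6' (21 bytes)
Body byte 16 at stream offset 29

Answer: 29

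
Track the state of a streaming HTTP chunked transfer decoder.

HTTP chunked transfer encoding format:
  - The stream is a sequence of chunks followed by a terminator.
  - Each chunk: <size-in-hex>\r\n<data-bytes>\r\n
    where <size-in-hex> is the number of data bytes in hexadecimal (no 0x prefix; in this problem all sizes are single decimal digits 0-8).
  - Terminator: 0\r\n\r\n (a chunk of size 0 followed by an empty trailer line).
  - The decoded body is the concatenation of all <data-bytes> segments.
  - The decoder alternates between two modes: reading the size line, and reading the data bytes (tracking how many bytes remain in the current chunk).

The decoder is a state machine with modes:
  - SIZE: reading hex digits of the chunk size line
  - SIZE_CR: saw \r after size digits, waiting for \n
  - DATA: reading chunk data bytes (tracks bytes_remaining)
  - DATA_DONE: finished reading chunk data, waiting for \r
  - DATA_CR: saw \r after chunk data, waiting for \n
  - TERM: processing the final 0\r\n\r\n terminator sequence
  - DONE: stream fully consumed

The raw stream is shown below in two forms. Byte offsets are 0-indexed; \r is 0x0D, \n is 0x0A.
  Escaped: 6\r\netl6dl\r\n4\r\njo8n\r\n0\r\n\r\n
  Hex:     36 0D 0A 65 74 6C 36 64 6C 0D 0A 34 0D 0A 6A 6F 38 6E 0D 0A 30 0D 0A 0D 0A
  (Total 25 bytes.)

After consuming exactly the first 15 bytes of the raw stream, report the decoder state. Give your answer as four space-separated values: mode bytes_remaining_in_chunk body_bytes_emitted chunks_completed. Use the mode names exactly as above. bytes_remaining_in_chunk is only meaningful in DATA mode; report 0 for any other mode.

Byte 0 = '6': mode=SIZE remaining=0 emitted=0 chunks_done=0
Byte 1 = 0x0D: mode=SIZE_CR remaining=0 emitted=0 chunks_done=0
Byte 2 = 0x0A: mode=DATA remaining=6 emitted=0 chunks_done=0
Byte 3 = 'e': mode=DATA remaining=5 emitted=1 chunks_done=0
Byte 4 = 't': mode=DATA remaining=4 emitted=2 chunks_done=0
Byte 5 = 'l': mode=DATA remaining=3 emitted=3 chunks_done=0
Byte 6 = '6': mode=DATA remaining=2 emitted=4 chunks_done=0
Byte 7 = 'd': mode=DATA remaining=1 emitted=5 chunks_done=0
Byte 8 = 'l': mode=DATA_DONE remaining=0 emitted=6 chunks_done=0
Byte 9 = 0x0D: mode=DATA_CR remaining=0 emitted=6 chunks_done=0
Byte 10 = 0x0A: mode=SIZE remaining=0 emitted=6 chunks_done=1
Byte 11 = '4': mode=SIZE remaining=0 emitted=6 chunks_done=1
Byte 12 = 0x0D: mode=SIZE_CR remaining=0 emitted=6 chunks_done=1
Byte 13 = 0x0A: mode=DATA remaining=4 emitted=6 chunks_done=1
Byte 14 = 'j': mode=DATA remaining=3 emitted=7 chunks_done=1

Answer: DATA 3 7 1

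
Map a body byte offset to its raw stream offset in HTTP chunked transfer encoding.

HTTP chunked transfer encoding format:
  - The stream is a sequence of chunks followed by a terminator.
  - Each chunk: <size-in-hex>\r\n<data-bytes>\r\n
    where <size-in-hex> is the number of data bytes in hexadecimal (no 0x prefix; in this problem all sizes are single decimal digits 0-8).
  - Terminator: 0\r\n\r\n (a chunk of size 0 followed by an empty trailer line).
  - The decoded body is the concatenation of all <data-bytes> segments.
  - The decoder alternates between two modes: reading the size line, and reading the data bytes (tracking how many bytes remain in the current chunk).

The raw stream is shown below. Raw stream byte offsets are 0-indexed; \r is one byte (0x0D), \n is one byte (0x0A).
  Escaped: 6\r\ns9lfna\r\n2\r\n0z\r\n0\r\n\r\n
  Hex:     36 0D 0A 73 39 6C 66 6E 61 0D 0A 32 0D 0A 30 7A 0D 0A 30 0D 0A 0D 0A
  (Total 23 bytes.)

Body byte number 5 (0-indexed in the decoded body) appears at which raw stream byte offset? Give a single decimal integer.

Answer: 8

Derivation:
Chunk 1: stream[0..1]='6' size=0x6=6, data at stream[3..9]='s9lfna' -> body[0..6], body so far='s9lfna'
Chunk 2: stream[11..12]='2' size=0x2=2, data at stream[14..16]='0z' -> body[6..8], body so far='s9lfna0z'
Chunk 3: stream[18..19]='0' size=0 (terminator). Final body='s9lfna0z' (8 bytes)
Body byte 5 at stream offset 8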